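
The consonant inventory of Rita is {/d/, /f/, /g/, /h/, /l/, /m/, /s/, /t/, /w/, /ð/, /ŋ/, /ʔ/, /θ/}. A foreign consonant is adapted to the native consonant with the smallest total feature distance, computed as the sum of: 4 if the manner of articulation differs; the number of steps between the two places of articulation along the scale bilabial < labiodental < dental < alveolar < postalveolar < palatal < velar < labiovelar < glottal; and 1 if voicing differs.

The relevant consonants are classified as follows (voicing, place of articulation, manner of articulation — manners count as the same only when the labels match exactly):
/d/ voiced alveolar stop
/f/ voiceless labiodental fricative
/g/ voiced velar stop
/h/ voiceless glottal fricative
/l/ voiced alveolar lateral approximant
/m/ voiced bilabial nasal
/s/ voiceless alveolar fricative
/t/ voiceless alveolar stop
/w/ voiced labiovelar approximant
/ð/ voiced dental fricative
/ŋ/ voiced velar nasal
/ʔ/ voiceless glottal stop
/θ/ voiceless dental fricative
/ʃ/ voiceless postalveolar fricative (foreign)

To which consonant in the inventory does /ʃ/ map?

s

/s/ is closest: same manner (fricative), place distance 1 (postalveolar→alveolar), same voicing; total 1. Next closest is /θ/ at distance 2.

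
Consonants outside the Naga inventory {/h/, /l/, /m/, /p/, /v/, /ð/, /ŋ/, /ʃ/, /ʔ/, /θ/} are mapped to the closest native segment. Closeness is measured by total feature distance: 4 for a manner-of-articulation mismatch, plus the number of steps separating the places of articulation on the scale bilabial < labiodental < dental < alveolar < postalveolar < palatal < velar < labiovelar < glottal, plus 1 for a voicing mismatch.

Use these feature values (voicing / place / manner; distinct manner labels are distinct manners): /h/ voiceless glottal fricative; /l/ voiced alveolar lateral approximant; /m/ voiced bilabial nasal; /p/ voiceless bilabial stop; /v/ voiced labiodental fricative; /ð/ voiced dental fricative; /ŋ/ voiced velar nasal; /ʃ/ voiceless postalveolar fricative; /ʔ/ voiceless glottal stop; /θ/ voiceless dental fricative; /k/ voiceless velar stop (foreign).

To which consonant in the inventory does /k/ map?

ʔ

/ʔ/ is closest: same manner (stop), place distance 2 (velar→glottal), same voicing; total 2. Next closest is /ŋ/ at distance 5.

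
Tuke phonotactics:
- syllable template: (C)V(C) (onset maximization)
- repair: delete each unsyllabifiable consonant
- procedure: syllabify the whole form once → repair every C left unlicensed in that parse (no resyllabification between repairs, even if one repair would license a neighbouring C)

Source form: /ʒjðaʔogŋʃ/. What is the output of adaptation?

ðaʔog

The consonants /ʒ/, /j/, /ŋ/, /ʃ/ cannot be parsed into a legal (C)V(C) syllable (at most one coda consonant is licensed; onsets are limited to one consonant).
Deletion applies to /ʒ/, /j/, /ŋ/, /ʃ/.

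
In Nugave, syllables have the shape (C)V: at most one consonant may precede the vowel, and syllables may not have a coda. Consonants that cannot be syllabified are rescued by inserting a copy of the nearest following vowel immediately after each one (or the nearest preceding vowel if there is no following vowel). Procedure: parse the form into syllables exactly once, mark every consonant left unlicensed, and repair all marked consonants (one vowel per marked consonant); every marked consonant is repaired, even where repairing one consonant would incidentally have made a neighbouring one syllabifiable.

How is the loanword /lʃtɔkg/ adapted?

lɔʃɔtɔkɔgɔ

Syllabifying with onset maximization leaves /l/, /ʃ/, /k/, /g/ stranded (no codas are permitted; onsets are limited to one consonant).
Epenthesis after each stranded consonant: /l/ → /lɔ/, /ʃ/ → /ʃɔ/, /k/ → /kɔ/, /g/ → /gɔ/.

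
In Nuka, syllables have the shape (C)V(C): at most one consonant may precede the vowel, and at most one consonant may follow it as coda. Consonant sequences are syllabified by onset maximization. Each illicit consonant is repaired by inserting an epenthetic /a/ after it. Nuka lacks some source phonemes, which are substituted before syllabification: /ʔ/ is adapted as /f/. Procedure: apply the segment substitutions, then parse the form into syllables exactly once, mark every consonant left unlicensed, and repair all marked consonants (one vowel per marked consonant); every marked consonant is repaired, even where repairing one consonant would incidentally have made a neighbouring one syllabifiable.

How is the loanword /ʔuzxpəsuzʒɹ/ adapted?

fuzxapəsuzʒaɹa

Substitution: /ʔ/ → /f/, giving /fuzxpəsuzʒɹ/.
Under (C)V(C), the unsyllabifiable consonants are /x/, /ʒ/, /ɹ/ (at most one coda consonant is licensed; onsets are limited to one consonant).
Inserting the epenthetic vowel yields /x/ → /xa/, /ʒ/ → /ʒa/, /ɹ/ → /ɹa/.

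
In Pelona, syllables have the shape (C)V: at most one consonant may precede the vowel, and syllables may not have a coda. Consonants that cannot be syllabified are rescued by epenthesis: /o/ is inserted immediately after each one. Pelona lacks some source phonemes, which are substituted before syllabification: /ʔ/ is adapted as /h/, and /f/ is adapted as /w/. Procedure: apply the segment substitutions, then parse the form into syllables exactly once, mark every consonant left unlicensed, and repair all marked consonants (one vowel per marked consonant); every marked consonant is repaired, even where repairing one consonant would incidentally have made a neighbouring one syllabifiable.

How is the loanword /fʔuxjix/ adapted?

wohuxojixo

Substitution: /f/ → /w/, /ʔ/ → /h/, giving /whuxjix/.
Syllabifying with onset maximization leaves /w/, /x/, /x/ stranded (no codas are permitted; onsets are limited to one consonant).
Epenthesis after each stranded consonant: /w/ → /wo/, /x/ → /xo/, /x/ → /xo/.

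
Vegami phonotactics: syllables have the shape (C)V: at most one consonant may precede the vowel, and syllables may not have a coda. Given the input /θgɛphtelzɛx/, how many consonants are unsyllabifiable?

5

The consonants /θ/, /p/, /h/, /l/, /x/ cannot be parsed into a legal (C)V syllable (no codas are permitted; onsets are limited to one consonant).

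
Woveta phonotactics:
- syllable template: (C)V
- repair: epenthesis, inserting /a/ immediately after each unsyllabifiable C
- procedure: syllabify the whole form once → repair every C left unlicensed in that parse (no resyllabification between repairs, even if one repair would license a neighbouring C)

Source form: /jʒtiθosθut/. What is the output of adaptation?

jaʒatiθosaθuta

The consonants /j/, /ʒ/, /s/, /t/ cannot be parsed into a legal (C)V syllable (no codas are permitted; onsets are limited to one consonant).
Inserting the epenthetic vowel yields /j/ → /ja/, /ʒ/ → /ʒa/, /s/ → /sa/, /t/ → /ta/.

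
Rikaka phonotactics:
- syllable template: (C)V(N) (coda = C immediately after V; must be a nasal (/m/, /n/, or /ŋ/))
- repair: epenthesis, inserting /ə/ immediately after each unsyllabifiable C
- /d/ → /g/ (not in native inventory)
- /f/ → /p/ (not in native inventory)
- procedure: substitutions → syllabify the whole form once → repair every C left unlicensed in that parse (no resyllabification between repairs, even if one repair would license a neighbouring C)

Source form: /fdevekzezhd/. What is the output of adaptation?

pəgevekəzezəhəgə

Substitution: /f/ → /p/, /d/ → /g/, giving /pgevekzezhg/.
Syllabifying with onset maximization leaves /p/, /k/, /z/, /h/, /g/ stranded (only a nasal (/m/, /n/, or /ŋ/) is licensed in coda position; onsets are limited to one consonant).
Each unlicensed consonant becomes the onset of a new syllable: /p/ → /pə/, /k/ → /kə/, /z/ → /zə/, /h/ → /hə/, /g/ → /gə/.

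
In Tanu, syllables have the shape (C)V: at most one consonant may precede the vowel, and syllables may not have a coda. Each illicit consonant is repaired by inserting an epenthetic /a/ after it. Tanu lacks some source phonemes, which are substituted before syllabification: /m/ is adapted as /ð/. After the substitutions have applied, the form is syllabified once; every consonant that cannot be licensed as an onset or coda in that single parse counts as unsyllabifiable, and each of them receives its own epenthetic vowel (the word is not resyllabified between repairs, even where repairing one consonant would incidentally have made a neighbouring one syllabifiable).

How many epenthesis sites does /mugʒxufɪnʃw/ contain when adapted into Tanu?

5

After substitution the input is /ðugʒxufɪnʃw/.
The unsyllabifiable consonants are /g/, /ʒ/, /n/, /ʃ/, /w/; each receives one epenthetic vowel.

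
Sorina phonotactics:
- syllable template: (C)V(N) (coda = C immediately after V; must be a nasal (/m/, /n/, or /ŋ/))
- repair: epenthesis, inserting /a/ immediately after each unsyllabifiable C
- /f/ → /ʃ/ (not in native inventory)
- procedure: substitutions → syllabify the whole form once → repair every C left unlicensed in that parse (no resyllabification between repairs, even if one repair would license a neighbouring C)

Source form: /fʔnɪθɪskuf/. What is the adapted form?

Substitution: /f/ → /ʃ/, giving /ʃʔnɪθɪskuʃ/.
The consonants /ʃ/, /ʔ/, /s/, /ʃ/ cannot be parsed into a legal (C)V(N) syllable (only a nasal (/m/, /n/, or /ŋ/) is licensed in coda position; onsets are limited to one consonant).
Epenthesis after each stranded consonant: /ʃ/ → /ʃa/, /ʔ/ → /ʔa/, /s/ → /sa/, /ʃ/ → /ʃa/.

ʃaʔanɪθɪsakuʃa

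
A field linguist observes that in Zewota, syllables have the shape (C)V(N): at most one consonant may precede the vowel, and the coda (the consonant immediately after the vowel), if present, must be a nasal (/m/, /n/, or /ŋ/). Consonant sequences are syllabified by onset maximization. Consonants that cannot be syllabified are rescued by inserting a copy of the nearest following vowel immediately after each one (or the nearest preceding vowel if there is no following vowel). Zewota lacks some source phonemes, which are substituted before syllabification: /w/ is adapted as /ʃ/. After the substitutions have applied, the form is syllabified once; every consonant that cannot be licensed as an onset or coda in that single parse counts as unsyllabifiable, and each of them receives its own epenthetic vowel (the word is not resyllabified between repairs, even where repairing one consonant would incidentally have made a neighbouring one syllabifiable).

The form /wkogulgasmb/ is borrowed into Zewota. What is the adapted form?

ʃokogulagasamaba

Substitution: /w/ → /ʃ/, giving /ʃkogulgasmb/.
The consonants /ʃ/, /l/, /s/, /m/, /b/ cannot be parsed into a legal (C)V(N) syllable (only a nasal (/m/, /n/, or /ŋ/) is licensed in coda position; onsets are limited to one consonant).
Each unlicensed consonant becomes the onset of a new syllable: /ʃ/ → /ʃo/, /l/ → /la/, /s/ → /sa/, /m/ → /ma/, /b/ → /ba/.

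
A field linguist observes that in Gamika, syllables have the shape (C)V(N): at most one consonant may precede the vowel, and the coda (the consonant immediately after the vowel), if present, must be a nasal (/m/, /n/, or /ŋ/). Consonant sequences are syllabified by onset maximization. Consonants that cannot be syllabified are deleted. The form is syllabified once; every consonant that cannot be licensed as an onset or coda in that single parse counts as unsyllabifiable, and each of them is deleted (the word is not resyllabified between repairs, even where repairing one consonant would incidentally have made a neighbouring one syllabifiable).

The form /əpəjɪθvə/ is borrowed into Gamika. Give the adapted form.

Syllabifying with onset maximization leaves /θ/ stranded (only a nasal (/m/, /n/, or /ŋ/) is licensed in coda position; onsets are limited to one consonant).
Each unlicensed consonant is deleted: /θ/.

əpəjɪvə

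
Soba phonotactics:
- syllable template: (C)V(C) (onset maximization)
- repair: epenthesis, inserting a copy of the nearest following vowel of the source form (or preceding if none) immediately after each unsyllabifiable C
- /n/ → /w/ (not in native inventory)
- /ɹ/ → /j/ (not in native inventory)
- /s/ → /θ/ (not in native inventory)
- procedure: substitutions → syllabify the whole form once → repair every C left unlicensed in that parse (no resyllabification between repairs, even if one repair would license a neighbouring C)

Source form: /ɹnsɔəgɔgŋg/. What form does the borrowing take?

jɔwɔθɔəgɔgŋɔgɔ

Substitution: /ɹ/ → /j/, /n/ → /w/, /s/ → /θ/, giving /jwθɔəgɔgŋg/.
The consonants /j/, /w/, /ŋ/, /g/ cannot be parsed into a legal (C)V(C) syllable (at most one coda consonant is licensed; onsets are limited to one consonant).
Epenthesis after each stranded consonant: /j/ → /jɔ/, /w/ → /wɔ/, /ŋ/ → /ŋɔ/, /g/ → /gɔ/.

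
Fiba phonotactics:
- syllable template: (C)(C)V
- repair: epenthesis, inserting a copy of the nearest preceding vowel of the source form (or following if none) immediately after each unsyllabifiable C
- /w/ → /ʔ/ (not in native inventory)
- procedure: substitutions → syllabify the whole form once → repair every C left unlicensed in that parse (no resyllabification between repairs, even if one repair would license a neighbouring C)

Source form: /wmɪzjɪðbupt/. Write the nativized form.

Substitution: /w/ → /ʔ/, giving /ʔmɪzjɪðbupt/.
Under (C)(C)V, the unsyllabifiable consonants are /p/, /t/ (no codas are permitted; onsets may contain at most 2 consonants).
Epenthesis after each stranded consonant: /p/ → /pu/, /t/ → /tu/.

ʔmɪzjɪðbuputu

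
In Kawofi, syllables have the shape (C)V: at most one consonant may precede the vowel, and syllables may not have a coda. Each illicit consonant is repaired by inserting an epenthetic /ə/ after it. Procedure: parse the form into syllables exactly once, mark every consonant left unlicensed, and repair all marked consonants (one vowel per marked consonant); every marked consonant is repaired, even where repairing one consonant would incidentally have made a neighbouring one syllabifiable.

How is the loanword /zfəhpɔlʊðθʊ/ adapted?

zəfəhəpɔlʊðəθʊ

Under (C)V, the unsyllabifiable consonants are /z/, /h/, /ð/ (no codas are permitted; onsets are limited to one consonant).
Inserting the epenthetic vowel yields /z/ → /zə/, /h/ → /hə/, /ð/ → /ðə/.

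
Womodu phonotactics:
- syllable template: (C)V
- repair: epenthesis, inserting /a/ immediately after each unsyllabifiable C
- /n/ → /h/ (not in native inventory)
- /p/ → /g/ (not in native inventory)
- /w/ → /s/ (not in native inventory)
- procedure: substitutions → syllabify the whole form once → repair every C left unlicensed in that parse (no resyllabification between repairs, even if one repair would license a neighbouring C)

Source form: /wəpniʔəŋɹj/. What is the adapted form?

Substitution: /w/ → /s/, /p/ → /g/, /n/ → /h/, giving /səghiʔəŋɹj/.
Syllabifying with onset maximization leaves /g/, /ŋ/, /ɹ/, /j/ stranded (no codas are permitted; onsets are limited to one consonant).
Each unlicensed consonant becomes the onset of a new syllable: /g/ → /ga/, /ŋ/ → /ŋa/, /ɹ/ → /ɹa/, /j/ → /ja/.

səgahiʔəŋaɹaja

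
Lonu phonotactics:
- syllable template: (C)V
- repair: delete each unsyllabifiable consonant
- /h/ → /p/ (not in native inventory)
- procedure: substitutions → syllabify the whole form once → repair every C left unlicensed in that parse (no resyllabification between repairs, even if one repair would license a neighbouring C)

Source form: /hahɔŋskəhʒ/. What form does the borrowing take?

papɔkə

Substitution: /h/ → /p/, giving /papɔŋskəpʒ/.
Syllabifying with onset maximization leaves /ŋ/, /s/, /p/, /ʒ/ stranded (no codas are permitted; onsets are limited to one consonant).
Deleting the stranded consonants removes /ŋ/, /s/, /p/, /ʒ/.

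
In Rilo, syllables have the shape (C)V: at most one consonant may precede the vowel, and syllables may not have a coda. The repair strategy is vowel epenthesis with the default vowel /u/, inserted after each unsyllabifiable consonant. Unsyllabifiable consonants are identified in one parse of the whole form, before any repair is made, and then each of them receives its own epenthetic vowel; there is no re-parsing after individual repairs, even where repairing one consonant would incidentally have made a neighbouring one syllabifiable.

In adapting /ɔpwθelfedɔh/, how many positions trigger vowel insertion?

4

The unsyllabifiable consonants are /p/, /w/, /l/, /h/; each receives one epenthetic vowel.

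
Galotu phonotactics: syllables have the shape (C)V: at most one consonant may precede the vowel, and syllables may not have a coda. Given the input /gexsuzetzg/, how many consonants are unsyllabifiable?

4

The consonants /x/, /t/, /z/, /g/ cannot be parsed into a legal (C)V syllable (no codas are permitted; onsets are limited to one consonant).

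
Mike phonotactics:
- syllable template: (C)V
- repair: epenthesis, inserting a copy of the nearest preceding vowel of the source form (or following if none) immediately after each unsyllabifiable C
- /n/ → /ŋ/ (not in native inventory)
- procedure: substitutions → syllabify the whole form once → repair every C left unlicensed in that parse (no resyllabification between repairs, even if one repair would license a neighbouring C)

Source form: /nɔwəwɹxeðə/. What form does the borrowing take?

ŋɔwəwəɹəxeðə

Substitution: /n/ → /ŋ/, giving /ŋɔwəwɹxeðə/.
Under (C)V, the unsyllabifiable consonants are /w/, /ɹ/ (no codas are permitted; onsets are limited to one consonant).
Inserting the epenthetic vowel yields /w/ → /wə/, /ɹ/ → /ɹə/.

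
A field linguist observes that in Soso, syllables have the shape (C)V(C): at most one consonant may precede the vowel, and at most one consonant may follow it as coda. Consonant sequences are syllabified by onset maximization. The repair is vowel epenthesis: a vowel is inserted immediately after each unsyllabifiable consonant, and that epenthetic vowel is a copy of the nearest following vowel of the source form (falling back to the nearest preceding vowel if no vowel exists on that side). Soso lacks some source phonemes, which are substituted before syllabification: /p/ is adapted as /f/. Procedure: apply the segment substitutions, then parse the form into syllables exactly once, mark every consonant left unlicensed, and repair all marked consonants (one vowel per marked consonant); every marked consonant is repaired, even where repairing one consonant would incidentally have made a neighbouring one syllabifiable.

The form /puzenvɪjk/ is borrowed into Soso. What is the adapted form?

Substitution: /p/ → /f/, giving /fuzenvɪjk/.
The consonants /k/ cannot be parsed into a legal (C)V(C) syllable (at most one coda consonant is licensed; onsets are limited to one consonant).
Epenthesis after each stranded consonant: /k/ → /kɪ/.

fuzenvɪjkɪ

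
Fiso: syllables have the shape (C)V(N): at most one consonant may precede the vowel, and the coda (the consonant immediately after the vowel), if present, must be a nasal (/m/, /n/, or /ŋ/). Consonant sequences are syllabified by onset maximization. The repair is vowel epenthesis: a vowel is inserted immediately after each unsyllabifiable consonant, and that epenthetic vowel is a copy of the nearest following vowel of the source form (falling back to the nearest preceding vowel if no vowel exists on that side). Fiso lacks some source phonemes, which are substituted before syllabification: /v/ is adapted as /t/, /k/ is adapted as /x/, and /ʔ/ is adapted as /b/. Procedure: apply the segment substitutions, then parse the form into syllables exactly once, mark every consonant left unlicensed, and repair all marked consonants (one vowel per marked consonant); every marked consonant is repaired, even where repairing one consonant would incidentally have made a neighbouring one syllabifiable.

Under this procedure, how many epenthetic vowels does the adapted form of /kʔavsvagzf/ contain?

After substitution the input is /xbatstagzf/.
The unsyllabifiable consonants are /x/, /t/, /s/, /g/, /z/, /f/; each receives one epenthetic vowel.

6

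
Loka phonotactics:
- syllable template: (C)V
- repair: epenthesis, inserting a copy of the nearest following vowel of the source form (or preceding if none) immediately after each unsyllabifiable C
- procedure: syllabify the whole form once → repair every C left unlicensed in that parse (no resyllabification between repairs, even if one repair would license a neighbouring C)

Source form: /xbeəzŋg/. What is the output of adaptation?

xebeəzəŋəgə

The consonants /x/, /z/, /ŋ/, /g/ cannot be parsed into a legal (C)V syllable (no codas are permitted; onsets are limited to one consonant).
Inserting the epenthetic vowel yields /x/ → /xe/, /z/ → /zə/, /ŋ/ → /ŋə/, /g/ → /gə/.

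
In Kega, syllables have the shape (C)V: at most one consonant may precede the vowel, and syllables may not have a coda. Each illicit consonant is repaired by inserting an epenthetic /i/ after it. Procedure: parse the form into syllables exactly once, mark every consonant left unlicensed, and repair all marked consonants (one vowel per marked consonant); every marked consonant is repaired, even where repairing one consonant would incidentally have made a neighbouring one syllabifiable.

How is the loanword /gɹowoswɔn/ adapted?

giɹowosiwɔni

Syllabifying with onset maximization leaves /g/, /s/, /n/ stranded (no codas are permitted; onsets are limited to one consonant).
Epenthesis after each stranded consonant: /g/ → /gi/, /s/ → /si/, /n/ → /ni/.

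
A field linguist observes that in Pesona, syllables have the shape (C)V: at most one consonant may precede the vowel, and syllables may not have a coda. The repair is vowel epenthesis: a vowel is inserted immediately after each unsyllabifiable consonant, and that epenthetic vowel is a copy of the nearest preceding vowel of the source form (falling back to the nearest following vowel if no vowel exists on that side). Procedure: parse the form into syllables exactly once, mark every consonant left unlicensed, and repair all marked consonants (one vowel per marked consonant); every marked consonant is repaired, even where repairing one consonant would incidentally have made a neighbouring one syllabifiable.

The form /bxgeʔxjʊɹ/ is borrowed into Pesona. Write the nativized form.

The consonants /b/, /x/, /ʔ/, /x/, /ɹ/ cannot be parsed into a legal (C)V syllable (no codas are permitted; onsets are limited to one consonant).
Epenthesis after each stranded consonant: /b/ → /be/, /x/ → /xe/, /ʔ/ → /ʔe/, /x/ → /xe/, /ɹ/ → /ɹʊ/.

bexegeʔexejʊɹʊ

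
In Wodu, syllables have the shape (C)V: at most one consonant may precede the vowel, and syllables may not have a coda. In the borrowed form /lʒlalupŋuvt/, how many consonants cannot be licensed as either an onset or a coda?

5

The consonants /l/, /ʒ/, /p/, /v/, /t/ cannot be parsed into a legal (C)V syllable (no codas are permitted; onsets are limited to one consonant).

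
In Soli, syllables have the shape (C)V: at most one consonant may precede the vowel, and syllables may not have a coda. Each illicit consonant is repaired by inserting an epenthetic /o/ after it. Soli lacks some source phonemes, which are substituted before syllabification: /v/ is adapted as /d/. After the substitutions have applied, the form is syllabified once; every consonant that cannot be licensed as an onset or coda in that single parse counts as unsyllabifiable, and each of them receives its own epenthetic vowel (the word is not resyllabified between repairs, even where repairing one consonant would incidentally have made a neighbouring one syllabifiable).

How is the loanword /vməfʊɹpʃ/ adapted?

Substitution: /v/ → /d/, giving /dməfʊɹpʃ/.
The consonants /d/, /ɹ/, /p/, /ʃ/ cannot be parsed into a legal (C)V syllable (no codas are permitted; onsets are limited to one consonant).
Epenthesis after each stranded consonant: /d/ → /do/, /ɹ/ → /ɹo/, /p/ → /po/, /ʃ/ → /ʃo/.

doməfʊɹopoʃo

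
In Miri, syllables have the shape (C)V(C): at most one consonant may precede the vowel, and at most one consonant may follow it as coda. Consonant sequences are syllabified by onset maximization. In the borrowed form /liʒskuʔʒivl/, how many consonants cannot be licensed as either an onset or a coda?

2

Under (C)V(C), the unsyllabifiable consonants are /s/, /l/ (at most one coda consonant is licensed; onsets are limited to one consonant).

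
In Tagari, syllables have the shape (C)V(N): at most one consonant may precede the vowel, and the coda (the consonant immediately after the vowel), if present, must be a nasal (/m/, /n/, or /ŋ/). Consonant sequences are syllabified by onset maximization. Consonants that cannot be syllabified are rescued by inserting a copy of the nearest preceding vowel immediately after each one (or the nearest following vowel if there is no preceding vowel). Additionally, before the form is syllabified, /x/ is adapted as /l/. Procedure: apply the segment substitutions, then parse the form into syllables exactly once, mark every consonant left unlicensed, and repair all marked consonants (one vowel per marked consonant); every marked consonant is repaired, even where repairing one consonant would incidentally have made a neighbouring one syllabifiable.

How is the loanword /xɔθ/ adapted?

Substitution: /x/ → /l/, giving /lɔθ/.
The consonants /θ/ cannot be parsed into a legal (C)V(N) syllable (only a nasal (/m/, /n/, or /ŋ/) is licensed in coda position; onsets are limited to one consonant).
Each unlicensed consonant becomes the onset of a new syllable: /θ/ → /θɔ/.

lɔθɔ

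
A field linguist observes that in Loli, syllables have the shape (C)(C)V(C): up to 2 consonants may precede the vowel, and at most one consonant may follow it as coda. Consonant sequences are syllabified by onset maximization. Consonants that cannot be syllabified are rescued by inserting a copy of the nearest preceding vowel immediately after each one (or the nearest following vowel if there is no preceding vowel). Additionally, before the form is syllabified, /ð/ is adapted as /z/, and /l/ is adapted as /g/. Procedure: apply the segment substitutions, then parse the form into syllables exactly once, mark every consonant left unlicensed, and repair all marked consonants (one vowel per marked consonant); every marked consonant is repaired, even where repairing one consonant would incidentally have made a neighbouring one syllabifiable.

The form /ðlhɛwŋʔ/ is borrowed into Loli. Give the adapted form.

zɛghɛwŋɛʔɛ

Substitution: /ð/ → /z/, /l/ → /g/, giving /zghɛwŋʔ/.
The consonants /z/, /ŋ/, /ʔ/ cannot be parsed into a legal (C)(C)V(C) syllable (at most one coda consonant is licensed; onsets may contain at most 2 consonants).
Epenthesis after each stranded consonant: /z/ → /zɛ/, /ŋ/ → /ŋɛ/, /ʔ/ → /ʔɛ/.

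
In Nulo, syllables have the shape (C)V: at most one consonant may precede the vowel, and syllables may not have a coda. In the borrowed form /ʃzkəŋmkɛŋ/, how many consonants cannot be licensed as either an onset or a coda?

Under (C)V, the unsyllabifiable consonants are /ʃ/, /z/, /ŋ/, /m/, /ŋ/ (no codas are permitted; onsets are limited to one consonant).

5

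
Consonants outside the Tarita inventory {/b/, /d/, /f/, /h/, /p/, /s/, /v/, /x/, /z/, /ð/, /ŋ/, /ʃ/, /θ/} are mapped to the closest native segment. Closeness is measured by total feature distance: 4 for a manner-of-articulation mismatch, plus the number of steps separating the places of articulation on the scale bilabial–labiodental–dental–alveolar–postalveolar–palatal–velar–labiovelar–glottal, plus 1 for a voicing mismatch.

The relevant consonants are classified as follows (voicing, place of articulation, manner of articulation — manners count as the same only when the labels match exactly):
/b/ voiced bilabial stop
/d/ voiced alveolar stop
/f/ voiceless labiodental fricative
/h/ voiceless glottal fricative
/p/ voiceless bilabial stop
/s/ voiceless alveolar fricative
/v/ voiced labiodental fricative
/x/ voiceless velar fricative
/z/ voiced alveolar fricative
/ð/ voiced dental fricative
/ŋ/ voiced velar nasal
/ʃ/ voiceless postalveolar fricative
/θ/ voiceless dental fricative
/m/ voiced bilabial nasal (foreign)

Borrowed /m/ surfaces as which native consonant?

/b/ is closest: manner differs (nasal→stop, +4), place distance 0 (bilabial→bilabial), same voicing; total 4. Next closest is /p/ at distance 5.

b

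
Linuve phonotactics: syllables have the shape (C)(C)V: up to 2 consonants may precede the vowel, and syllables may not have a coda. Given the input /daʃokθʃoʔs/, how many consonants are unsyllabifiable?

3

The consonants /k/, /ʔ/, /s/ cannot be parsed into a legal (C)(C)V syllable (no codas are permitted; onsets may contain at most 2 consonants).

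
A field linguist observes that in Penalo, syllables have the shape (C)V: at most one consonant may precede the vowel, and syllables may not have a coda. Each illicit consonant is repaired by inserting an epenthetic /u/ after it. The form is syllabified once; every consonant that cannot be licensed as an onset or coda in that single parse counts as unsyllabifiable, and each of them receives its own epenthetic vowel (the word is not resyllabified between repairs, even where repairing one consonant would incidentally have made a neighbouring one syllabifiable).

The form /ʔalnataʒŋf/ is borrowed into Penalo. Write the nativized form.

Syllabifying with onset maximization leaves /l/, /ʒ/, /ŋ/, /f/ stranded (no codas are permitted; onsets are limited to one consonant).
Each unlicensed consonant becomes the onset of a new syllable: /l/ → /lu/, /ʒ/ → /ʒu/, /ŋ/ → /ŋu/, /f/ → /fu/.

ʔalunataʒuŋufu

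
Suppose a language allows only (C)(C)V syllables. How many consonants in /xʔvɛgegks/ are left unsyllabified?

Syllabifying with onset maximization leaves /x/, /g/, /k/, /s/ stranded (no codas are permitted; onsets may contain at most 2 consonants).

4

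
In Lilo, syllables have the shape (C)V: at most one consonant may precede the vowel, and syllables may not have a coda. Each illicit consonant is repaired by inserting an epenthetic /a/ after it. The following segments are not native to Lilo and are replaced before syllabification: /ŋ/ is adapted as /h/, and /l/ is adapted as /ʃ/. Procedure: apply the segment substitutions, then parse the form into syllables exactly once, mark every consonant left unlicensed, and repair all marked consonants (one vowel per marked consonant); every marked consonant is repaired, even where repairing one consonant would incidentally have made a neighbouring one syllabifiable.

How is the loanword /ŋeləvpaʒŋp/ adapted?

heʃəvapaʒahapa

Substitution: /ŋ/ → /h/, /l/ → /ʃ/, giving /heʃəvpaʒhp/.
Under (C)V, the unsyllabifiable consonants are /v/, /ʒ/, /h/, /p/ (no codas are permitted; onsets are limited to one consonant).
Each unlicensed consonant becomes the onset of a new syllable: /v/ → /va/, /ʒ/ → /ʒa/, /h/ → /ha/, /p/ → /pa/.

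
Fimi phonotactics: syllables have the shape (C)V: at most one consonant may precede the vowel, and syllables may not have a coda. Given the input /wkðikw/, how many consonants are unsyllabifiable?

4

The consonants /w/, /k/, /k/, /w/ cannot be parsed into a legal (C)V syllable (no codas are permitted; onsets are limited to one consonant).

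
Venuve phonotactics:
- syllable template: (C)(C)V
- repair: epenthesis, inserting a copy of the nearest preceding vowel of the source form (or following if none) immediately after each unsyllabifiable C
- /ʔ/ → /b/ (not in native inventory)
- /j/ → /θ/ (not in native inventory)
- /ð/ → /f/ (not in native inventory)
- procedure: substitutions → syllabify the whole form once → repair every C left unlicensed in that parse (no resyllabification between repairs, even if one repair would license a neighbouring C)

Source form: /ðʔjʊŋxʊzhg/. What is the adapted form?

Substitution: /ð/ → /f/, /ʔ/ → /b/, /j/ → /θ/, giving /fbθʊŋxʊzhg/.
Syllabifying with onset maximization leaves /f/, /z/, /h/, /g/ stranded (no codas are permitted; onsets may contain at most 2 consonants).
Inserting the epenthetic vowel yields /f/ → /fʊ/, /z/ → /zʊ/, /h/ → /hʊ/, /g/ → /gʊ/.

fʊbθʊŋxʊzʊhʊgʊ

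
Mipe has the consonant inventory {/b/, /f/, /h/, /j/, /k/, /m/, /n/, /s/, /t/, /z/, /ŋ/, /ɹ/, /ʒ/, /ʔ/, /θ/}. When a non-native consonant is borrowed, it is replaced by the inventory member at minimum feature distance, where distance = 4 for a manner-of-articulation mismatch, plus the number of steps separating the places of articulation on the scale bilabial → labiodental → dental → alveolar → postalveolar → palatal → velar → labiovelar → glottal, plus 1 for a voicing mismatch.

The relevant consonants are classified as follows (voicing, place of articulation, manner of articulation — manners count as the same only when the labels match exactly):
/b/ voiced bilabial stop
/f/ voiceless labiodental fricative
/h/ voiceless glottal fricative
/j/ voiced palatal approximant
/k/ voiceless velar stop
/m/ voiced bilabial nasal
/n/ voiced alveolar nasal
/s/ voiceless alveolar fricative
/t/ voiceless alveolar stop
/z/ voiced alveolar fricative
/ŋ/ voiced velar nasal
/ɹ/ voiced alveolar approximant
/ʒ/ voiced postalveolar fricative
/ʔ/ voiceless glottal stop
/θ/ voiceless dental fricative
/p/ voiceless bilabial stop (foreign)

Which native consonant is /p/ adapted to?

b

/b/ is closest: same manner (stop), place distance 0 (bilabial→bilabial), voicing differs (+1); total 1. Next closest is /t/ at distance 3.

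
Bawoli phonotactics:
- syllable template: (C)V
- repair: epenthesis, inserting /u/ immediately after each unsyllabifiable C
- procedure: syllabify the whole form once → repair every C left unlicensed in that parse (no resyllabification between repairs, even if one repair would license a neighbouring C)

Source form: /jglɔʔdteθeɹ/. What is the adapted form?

jugulɔʔuduteθeɹu

Under (C)V, the unsyllabifiable consonants are /j/, /g/, /ʔ/, /d/, /ɹ/ (no codas are permitted; onsets are limited to one consonant).
Inserting the epenthetic vowel yields /j/ → /ju/, /g/ → /gu/, /ʔ/ → /ʔu/, /d/ → /du/, /ɹ/ → /ɹu/.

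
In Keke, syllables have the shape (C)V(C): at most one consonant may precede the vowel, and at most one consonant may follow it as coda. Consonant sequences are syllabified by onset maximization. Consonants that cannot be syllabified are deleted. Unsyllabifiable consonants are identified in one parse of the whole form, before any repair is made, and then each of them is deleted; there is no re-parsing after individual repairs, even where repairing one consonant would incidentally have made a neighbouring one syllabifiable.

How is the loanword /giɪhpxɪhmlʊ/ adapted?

Syllabifying with onset maximization leaves /p/, /m/ stranded (at most one coda consonant is licensed; onsets are limited to one consonant).
Deleting the stranded consonants removes /p/, /m/.

giɪhxɪhlʊ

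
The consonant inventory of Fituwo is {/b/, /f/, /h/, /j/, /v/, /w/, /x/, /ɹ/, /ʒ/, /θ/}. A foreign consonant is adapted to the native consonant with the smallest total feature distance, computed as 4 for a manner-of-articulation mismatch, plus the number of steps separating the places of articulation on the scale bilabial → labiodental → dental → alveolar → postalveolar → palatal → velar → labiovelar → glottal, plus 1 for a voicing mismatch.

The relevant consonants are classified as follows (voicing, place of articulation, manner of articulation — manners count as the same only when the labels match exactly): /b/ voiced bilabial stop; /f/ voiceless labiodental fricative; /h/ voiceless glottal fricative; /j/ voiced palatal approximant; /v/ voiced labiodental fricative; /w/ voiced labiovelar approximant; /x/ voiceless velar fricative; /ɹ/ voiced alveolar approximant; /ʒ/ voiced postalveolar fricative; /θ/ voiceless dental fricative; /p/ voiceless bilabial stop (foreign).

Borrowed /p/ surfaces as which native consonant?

/b/ is closest: same manner (stop), place distance 0 (bilabial→bilabial), voicing differs (+1); total 1. Next closest is /f/ at distance 5.

b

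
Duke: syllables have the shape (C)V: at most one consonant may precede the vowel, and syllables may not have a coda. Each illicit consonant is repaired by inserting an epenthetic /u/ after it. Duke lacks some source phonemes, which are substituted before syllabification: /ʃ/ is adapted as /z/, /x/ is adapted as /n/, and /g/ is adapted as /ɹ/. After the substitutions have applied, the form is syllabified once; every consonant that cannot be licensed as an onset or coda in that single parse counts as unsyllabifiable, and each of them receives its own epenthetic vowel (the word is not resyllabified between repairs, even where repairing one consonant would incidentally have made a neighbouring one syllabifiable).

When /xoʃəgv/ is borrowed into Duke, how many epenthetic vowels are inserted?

2

After substitution the input is /nozəɹv/.
The unsyllabifiable consonants are /ɹ/, /v/; each receives one epenthetic vowel.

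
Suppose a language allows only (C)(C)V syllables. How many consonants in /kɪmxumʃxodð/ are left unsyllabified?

Syllabifying with onset maximization leaves /m/, /d/, /ð/ stranded (no codas are permitted; onsets may contain at most 2 consonants).

3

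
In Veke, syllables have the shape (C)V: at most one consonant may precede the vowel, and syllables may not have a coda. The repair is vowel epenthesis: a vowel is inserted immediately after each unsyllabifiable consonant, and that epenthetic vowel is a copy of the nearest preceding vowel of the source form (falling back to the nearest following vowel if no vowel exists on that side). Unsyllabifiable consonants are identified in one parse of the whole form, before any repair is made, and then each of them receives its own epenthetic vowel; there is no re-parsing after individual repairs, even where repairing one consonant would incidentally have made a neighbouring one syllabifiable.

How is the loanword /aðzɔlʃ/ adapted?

aðazɔlɔʃɔ

Syllabifying with onset maximization leaves /ð/, /l/, /ʃ/ stranded (no codas are permitted; onsets are limited to one consonant).
Inserting the epenthetic vowel yields /ð/ → /ða/, /l/ → /lɔ/, /ʃ/ → /ʃɔ/.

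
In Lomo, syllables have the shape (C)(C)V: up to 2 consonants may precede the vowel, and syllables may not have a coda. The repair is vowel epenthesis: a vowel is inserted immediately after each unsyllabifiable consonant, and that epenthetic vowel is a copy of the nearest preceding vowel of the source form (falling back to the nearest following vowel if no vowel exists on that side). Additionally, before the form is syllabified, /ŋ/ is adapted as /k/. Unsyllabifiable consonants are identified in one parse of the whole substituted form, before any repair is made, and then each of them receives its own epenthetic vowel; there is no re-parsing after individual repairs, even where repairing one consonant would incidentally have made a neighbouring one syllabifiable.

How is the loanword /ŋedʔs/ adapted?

kedeʔese

Substitution: /ŋ/ → /k/, giving /kedʔs/.
Syllabifying with onset maximization leaves /d/, /ʔ/, /s/ stranded (no codas are permitted; onsets may contain at most 2 consonants).
Epenthesis after each stranded consonant: /d/ → /de/, /ʔ/ → /ʔe/, /s/ → /se/.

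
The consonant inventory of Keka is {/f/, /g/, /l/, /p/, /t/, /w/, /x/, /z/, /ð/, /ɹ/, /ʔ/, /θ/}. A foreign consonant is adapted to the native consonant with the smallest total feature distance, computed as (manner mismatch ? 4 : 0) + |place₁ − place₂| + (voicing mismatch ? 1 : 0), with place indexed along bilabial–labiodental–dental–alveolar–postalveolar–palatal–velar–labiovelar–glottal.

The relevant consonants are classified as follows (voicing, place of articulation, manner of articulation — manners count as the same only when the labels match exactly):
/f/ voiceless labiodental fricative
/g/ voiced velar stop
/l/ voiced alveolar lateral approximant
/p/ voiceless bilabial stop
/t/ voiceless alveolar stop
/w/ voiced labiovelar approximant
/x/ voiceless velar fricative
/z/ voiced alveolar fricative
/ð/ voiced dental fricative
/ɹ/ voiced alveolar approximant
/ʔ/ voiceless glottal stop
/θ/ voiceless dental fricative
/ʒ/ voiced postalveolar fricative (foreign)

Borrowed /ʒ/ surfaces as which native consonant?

z

/z/ is closest: same manner (fricative), place distance 1 (postalveolar→alveolar), same voicing; total 1. Next closest is /ð/ at distance 2.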